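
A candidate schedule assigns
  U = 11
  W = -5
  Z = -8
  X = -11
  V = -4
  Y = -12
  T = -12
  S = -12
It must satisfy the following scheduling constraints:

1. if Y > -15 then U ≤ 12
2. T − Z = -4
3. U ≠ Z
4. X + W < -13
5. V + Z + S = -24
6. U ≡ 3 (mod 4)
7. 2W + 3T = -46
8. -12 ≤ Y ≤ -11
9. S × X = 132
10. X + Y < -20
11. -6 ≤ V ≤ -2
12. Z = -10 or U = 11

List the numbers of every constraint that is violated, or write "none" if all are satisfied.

No violations.

1. Y = -12 > -15, so we need U ≤ 12; U = 11 ≤ 12 — OK.
2. T − Z = -12 − (-8) = -4 — OK.
3. U = 11, Z = -8; distinct — OK.
4. X + W = -11 + (-5) = -16; -16 < -13 — OK.
5. V + Z + S = -4 + (-8) + (-12) = -24 — OK.
6. 11 mod 4 = 3 — OK.
7. 2W + 3T = 2(-5) + 3(-12) = -46 — OK.
8. Y = -12 lies in [-12, -11] — OK.
9. S × X = -12 × (-11) = 132 — OK.
10. X + Y = -11 + (-12) = -23; -23 < -20 — OK.
11. V = -4 lies in [-6, -2] — OK.
12. Z = -8 ≠ -10, but U = 11 = 11 (second disjunct) — OK.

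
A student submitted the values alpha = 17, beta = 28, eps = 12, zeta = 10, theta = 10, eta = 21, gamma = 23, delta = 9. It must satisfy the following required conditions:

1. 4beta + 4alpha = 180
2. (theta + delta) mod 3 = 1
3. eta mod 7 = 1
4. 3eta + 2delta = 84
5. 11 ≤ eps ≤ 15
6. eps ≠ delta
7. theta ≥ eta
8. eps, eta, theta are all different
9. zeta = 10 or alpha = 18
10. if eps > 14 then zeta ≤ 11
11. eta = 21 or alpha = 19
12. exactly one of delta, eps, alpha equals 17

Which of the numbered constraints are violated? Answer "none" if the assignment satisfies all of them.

1. 4beta + 4alpha = 4(28) + 4(17) = 180  ✔
2. theta + delta = 19; 19 mod 3 = 1  ✔
3. 21 mod 7 = 0, not 1  ✘
4. 3eta + 2delta = 3(21) + 2(9) = 81, not 84  ✘
5. eps = 12 lies in [11, 15]  ✔
6. eps = 12, delta = 9; distinct  ✔
7. theta = 10, eta = 21; 10 < 21 (want ≥)  ✘
8. values 12, 21, 10 are pairwise distinct  ✔
9. zeta = 10 = 10 (first disjunct)  ✔
10. eps = 12, not > 14; antecedent false, conditional vacuously true  ✔
11. eta = 21 = 21 (first disjunct)  ✔
12. delta=9, eps=12, alpha=17; 1 of them equals 17  ✔

Constraints 3, 4, 7 do not hold.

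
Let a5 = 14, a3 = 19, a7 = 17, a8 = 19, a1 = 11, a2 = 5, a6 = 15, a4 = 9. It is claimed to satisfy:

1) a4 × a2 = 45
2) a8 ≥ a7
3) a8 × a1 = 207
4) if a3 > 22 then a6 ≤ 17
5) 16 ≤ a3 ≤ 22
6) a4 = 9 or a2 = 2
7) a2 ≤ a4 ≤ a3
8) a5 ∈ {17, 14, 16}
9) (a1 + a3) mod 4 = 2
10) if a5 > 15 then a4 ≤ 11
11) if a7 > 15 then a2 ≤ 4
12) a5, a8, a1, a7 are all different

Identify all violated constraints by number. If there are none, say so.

1) a4 × a2 = 9 × 5 = 45  ✓
2) a8 = 19, a7 = 17; 19 ≥ 17  ✓
3) a8 × a1 = 19 × 11 = 209, not 207  ✗
4) a3 = 19, not > 22; antecedent false, conditional vacuously true  ✓
5) a3 = 19 lies in [16, 22]  ✓
6) a4 = 9 = 9 (first disjunct)  ✓
7) values 5 ≤ 9 ≤ 19  ✓
8) a5 = 14 is in {17, 14, 16}  ✓
9) a1 + a3 = 30; 30 mod 4 = 2  ✓
10) a5 = 14, not > 15; antecedent false, conditional vacuously true  ✓
11) a7 = 17 > 15, so we need a2 ≤ 4; but a2 = 5 > 4  ✗
12) values 14, 19, 11, 17 are pairwise distinct  ✓

Violated: 3, 11.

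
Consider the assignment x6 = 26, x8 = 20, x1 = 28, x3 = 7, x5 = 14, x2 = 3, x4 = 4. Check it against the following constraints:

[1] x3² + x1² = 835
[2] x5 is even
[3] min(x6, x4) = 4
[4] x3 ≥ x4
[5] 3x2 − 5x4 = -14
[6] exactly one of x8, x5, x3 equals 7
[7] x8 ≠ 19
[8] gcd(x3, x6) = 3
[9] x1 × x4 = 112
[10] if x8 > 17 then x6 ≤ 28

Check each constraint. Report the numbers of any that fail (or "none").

[1] x3² + x1² = 7² + 28² = 49 + 784 = 833, not 835  ✘
[2] x5 = 14 is even  ✔
[3] min(26, 4) = 4  ✔
[4] x3 = 7, x4 = 4; 7 ≥ 4  ✔
[5] 3x2 − 5x4 = 3(3) − 5(4) = -11, not -14  ✘
[6] x8=20, x5=14, x3=7; 1 of them equals 7  ✔
[7] x8 = 20, and 20 ≠ 19  ✔
[8] gcd(7, 26) = 1, not 3  ✘
[9] x1 × x4 = 28 × 4 = 112  ✔
[10] x8 = 20 > 17, so we need x6 ≤ 28; x6 = 26 ≤ 28  ✔

Constraints 1, 5, 8 are violated.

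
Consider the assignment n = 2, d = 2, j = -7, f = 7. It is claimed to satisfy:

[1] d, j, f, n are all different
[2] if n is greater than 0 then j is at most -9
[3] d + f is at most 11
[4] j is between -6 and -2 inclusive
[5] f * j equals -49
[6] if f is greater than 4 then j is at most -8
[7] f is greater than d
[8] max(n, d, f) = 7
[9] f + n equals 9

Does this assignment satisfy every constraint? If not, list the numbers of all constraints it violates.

Violated: 1, 2, 4, and 6.

[1] d = n = 2, not all different — fails.
[2] n = 2 > 0, so we need j ≤ -9; but j = -7 > -9 — fails.
[3] d + f = 2 + 7 = 9; 9 ≤ 11 — holds.
[4] j = -7 is outside [-6, -2] — fails.
[5] f * j = 7 * (-7) = -49 — holds.
[6] f = 7 > 4, so we need j ≤ -8; but j = -7 > -8 — fails.
[7] f = 7, d = 2; 7 > 2 — holds.
[8] max(2, 2, 7) = 7 — holds.
[9] f + n = 7 + 2 = 9 — holds.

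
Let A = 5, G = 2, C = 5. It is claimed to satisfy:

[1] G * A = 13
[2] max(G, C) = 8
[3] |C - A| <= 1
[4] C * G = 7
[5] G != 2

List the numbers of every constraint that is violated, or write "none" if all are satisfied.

Constraints 1, 2, 4, and 5 do not hold.

[1] G * A = 2 * 5 = 10, not 13 — violated.
[2] max(2, 5) = 5, not 8 — violated.
[3] |5 - 5| = 0; 0 ≤ 1 — satisfied.
[4] C * G = 5 * 2 = 10, not 7 — violated.
[5] G = 2, but 2 is required to differ — violated.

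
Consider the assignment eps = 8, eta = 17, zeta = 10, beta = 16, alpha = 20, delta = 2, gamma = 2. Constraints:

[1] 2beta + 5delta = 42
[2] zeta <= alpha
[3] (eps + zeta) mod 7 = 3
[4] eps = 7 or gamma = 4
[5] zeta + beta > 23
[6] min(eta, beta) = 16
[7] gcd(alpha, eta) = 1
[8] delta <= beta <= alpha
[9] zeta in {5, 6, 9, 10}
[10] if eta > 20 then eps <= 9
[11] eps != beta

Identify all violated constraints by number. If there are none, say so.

[1] 2beta + 5delta = 2(16) + 5(2) = 42 — satisfied.
[2] zeta = 10, alpha = 20; 10 ≤ 20 — satisfied.
[3] eps + zeta = 18; 18 mod 7 = 4, not 3 — violated.
[4] eps = 8 ≠ 7 and gamma = 2 ≠ 4; both disjuncts false — violated.
[5] zeta + beta = 10 + 16 = 26; 26 > 23 — satisfied.
[6] min(17, 16) = 16 — satisfied.
[7] gcd(20, 17) = 1 — satisfied.
[8] values 2 <= 16 <= 20 — satisfied.
[9] zeta = 10 is in {5, 6, 9, 10} — satisfied.
[10] eta = 17, not > 20; antecedent false, conditional vacuously true — satisfied.
[11] eps = 8, beta = 16; distinct — satisfied.

Violated: 3, 4.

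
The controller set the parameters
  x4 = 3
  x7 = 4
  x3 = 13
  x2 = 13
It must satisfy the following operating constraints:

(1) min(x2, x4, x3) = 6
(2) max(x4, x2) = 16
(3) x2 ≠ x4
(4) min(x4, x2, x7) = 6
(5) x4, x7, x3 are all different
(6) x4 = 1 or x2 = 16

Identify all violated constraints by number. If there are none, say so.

(1) min(13, 3, 13) = 3, not 6 — violated.
(2) max(3, 13) = 13, not 16 — violated.
(3) x2 = 13, x4 = 3; distinct — satisfied.
(4) min(3, 13, 4) = 3, not 6 — violated.
(5) values 3, 4, 13 are pairwise distinct — satisfied.
(6) x4 = 3 ≠ 1 and x2 = 13 ≠ 16; both disjuncts false — violated.

Constraints 1, 2, 4, 6 do not hold.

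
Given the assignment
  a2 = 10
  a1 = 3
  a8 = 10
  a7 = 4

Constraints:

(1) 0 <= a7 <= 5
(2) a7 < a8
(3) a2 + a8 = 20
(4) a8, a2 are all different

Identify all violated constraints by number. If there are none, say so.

(1) a7 = 4 lies in [0, 5]  ✓
(2) a7 = 4, a8 = 10; 4 < 10  ✓
(3) a2 + a8 = 10 + 10 = 20  ✓
(4) a8 = a2 = 10, not all different  ✗

Violated: 4.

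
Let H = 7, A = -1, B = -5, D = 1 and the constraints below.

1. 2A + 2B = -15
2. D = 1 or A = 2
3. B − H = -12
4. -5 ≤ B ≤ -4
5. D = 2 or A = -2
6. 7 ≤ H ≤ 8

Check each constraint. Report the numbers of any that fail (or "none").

No — constraints 1 and 5 are not satisfied.

1. 2A + 2B = 2(-1) + 2(-5) = -12, not -15  ✘
2. D = 1 = 1 (first disjunct)  ✔
3. B − H = -5 − 7 = -12  ✔
4. B = -5 lies in [-5, -4]  ✔
5. D = 1 ≠ 2 and A = -1 ≠ -2; both disjuncts false  ✘
6. H = 7 lies in [7, 8]  ✔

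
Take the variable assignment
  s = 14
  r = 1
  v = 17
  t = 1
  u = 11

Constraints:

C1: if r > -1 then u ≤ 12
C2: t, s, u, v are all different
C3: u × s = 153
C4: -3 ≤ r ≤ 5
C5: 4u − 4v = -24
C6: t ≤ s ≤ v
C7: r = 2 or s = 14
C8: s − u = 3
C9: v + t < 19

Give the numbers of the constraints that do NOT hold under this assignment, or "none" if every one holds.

Violated: 3.

C1: r = 1 > -1, so we need u ≤ 12; u = 11 ≤ 12  OK
C2: values 1, 14, 11, 17 are pairwise distinct  OK
C3: u × s = 11 × 14 = 154, not 153  FAIL
C4: r = 1 lies in [-3, 5]  OK
C5: 4u − 4v = 4(11) − 4(17) = -24  OK
C6: values 1 ≤ 14 ≤ 17  OK
C7: r = 1 ≠ 2, but s = 14 = 14 (second disjunct)  OK
C8: s − u = 14 − 11 = 3  OK
C9: v + t = 17 + 1 = 18; 18 < 19  OK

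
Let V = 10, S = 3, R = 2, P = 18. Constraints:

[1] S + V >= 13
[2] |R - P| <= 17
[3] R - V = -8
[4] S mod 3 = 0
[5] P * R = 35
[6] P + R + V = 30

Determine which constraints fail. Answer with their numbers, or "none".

Constraint 5 does not hold.

[1] S + V = 3 + 10 = 13; 13 ≥ 13 — satisfied.
[2] |2 - 18| = 16; 16 ≤ 17 — satisfied.
[3] R - V = 2 - 10 = -8 — satisfied.
[4] 3 mod 3 = 0 — satisfied.
[5] P * R = 18 * 2 = 36, not 35 — violated.
[6] P + R + V = 18 + 2 + 10 = 30 — satisfied.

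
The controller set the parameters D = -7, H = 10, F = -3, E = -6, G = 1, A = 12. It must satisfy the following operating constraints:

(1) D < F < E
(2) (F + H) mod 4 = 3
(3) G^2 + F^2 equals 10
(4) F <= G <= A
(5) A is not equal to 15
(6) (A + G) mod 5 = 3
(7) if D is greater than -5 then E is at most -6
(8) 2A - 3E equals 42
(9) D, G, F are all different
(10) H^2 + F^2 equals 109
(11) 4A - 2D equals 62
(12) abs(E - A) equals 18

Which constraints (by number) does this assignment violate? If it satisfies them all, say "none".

(1) values -7, -3, -6; F = -3 is not < E = -6 — does not hold.
(2) F + H = 7; 7 mod 4 = 3 — holds.
(3) G^2 + F^2 = 1^2 + (-3)^2 = 1 + 9 = 10 — holds.
(4) values -3 <= 1 <= 12 — holds.
(5) A = 12, and 12 ≠ 15 — holds.
(6) A + G = 13; 13 mod 5 = 3 — holds.
(7) D = -7, not > -5; antecedent false, conditional vacuously true — holds.
(8) 2A - 3E = 2(12) - 3(-6) = 42 — holds.
(9) values -7, 1, -3 are pairwise distinct — holds.
(10) H^2 + F^2 = 10^2 + (-3)^2 = 100 + 9 = 109 — holds.
(11) 4A - 2D = 4(12) - 2(-7) = 62 — holds.
(12) abs(-6 - 12) = 18 — holds.

Constraint 1 does not hold.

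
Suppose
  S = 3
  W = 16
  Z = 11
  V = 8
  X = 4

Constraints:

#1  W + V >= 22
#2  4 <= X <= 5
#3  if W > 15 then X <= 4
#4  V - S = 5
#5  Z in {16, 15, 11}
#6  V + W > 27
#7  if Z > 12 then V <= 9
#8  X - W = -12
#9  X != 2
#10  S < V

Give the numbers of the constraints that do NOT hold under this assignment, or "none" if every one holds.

Violated: 6.

#1 W + V = 16 + 8 = 24; 24 ≥ 22  OK
#2 X = 4 lies in [4, 5]  OK
#3 W = 16 > 15, so we need X ≤ 4; X = 4 ≤ 4  OK
#4 V - S = 8 - 3 = 5  OK
#5 Z = 11 is in {16, 15, 11}  OK
#6 V + W = 8 + 16 = 24; 24 ≤ 27, bound 27 not met  FAIL
#7 Z = 11, not > 12; antecedent false, conditional vacuously true  OK
#8 X - W = 4 - 16 = -12  OK
#9 X = 4, and 4 ≠ 2  OK
#10 S = 3, V = 8; 3 < 8  OK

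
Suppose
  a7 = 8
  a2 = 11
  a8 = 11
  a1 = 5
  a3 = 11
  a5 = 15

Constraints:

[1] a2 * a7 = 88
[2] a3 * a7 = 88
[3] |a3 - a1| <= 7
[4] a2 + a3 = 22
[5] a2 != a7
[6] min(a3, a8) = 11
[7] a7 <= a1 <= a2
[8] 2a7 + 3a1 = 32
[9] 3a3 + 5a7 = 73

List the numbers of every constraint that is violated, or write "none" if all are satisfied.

[1] a2 * a7 = 11 * 8 = 88  OK
[2] a3 * a7 = 11 * 8 = 88  OK
[3] |11 - 5| = 6; 6 ≤ 7  OK
[4] a2 + a3 = 11 + 11 = 22  OK
[5] a2 = 11, a7 = 8; distinct  OK
[6] min(11, 11) = 11  OK
[7] values 8, 5, 11; a7 = 8 is not <= a1 = 5  FAIL
[8] 2a7 + 3a1 = 2(8) + 3(5) = 31, not 32  FAIL
[9] 3a3 + 5a7 = 3(11) + 5(8) = 73  OK

Constraints 7 and 8 are violated.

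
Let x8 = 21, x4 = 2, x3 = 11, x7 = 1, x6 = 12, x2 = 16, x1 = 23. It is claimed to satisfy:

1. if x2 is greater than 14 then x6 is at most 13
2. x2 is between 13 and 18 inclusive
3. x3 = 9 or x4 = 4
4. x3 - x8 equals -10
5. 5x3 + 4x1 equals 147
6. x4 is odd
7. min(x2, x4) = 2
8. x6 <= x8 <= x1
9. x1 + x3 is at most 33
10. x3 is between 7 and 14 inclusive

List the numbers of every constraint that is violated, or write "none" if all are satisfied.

No — constraints 3, 6, and 9 are not satisfied.

1. x2 = 16 > 14, so we need x6 ≤ 13; x6 = 12 ≤ 13  true
2. x2 = 16 lies in [13, 18]  true
3. x3 = 11 ≠ 9 and x4 = 2 ≠ 4; both disjuncts false  false
4. x3 - x8 = 11 - 21 = -10  true
5. 5x3 + 4x1 = 5(11) + 4(23) = 147  true
6. x4 = 2 is even  false
7. min(16, 2) = 2  true
8. values 12 <= 21 <= 23  true
9. x1 + x3 = 23 + 11 = 34; 34 > 33, bound 33 not met  false
10. x3 = 11 lies in [7, 14]  true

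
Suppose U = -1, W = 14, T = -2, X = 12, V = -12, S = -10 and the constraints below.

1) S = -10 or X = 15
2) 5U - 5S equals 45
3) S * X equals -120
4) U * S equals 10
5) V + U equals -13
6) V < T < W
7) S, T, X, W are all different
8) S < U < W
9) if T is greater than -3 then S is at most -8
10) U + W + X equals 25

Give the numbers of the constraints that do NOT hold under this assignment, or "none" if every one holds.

1) S = -10 = -10 (first disjunct) — holds.
2) 5U - 5S = 5(-1) - 5(-10) = 45 — holds.
3) S * X = -10 * 12 = -120 — holds.
4) U * S = -1 * (-10) = 10 — holds.
5) V + U = -12 + (-1) = -13 — holds.
6) values -12 < -2 < 14 — holds.
7) values -10, -2, 12, 14 are pairwise distinct — holds.
8) values -10 < -1 < 14 — holds.
9) T = -2 > -3, so we need S ≤ -8; S = -10 ≤ -8 — holds.
10) U + W + X = -1 + 14 + 12 = 25 — holds.

Yes — all constraints hold.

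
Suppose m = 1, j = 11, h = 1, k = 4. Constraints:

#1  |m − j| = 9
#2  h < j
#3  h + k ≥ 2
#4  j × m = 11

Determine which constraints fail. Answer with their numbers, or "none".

#1 |1 − 11| = 10, not 9 — violated.
#2 h = 1, j = 11; 1 < 11 — satisfied.
#3 h + k = 1 + 4 = 5; 5 ≥ 2 — satisfied.
#4 j × m = 11 × 1 = 11 — satisfied.

Constraint 1 is violated.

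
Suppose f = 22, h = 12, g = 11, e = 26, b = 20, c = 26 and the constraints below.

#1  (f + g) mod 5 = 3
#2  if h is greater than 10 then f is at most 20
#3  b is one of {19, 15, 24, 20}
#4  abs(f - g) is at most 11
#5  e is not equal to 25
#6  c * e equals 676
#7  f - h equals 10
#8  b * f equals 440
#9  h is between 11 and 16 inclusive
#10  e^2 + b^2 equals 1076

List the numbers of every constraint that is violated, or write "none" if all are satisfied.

No — constraint 2 is not satisfied.

#1 f + g = 33; 33 mod 5 = 3  ✓
#2 h = 12 > 10, so we need f ≤ 20; but f = 22 > 20  ✗
#3 b = 20 is in {19, 15, 24, 20}  ✓
#4 abs(22 - 11) = 11; 11 ≤ 11  ✓
#5 e = 26, and 26 ≠ 25  ✓
#6 c * e = 26 * 26 = 676  ✓
#7 f - h = 22 - 12 = 10  ✓
#8 b * f = 20 * 22 = 440  ✓
#9 h = 12 lies in [11, 16]  ✓
#10 e^2 + b^2 = 26^2 + 20^2 = 676 + 400 = 1076  ✓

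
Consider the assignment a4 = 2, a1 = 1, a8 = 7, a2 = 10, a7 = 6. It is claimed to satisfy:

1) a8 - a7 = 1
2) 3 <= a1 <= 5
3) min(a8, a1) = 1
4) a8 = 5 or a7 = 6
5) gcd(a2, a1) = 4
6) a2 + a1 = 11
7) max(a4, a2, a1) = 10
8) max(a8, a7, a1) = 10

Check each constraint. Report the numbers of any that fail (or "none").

Constraints 2, 5, and 8 are violated.

1) a8 - a7 = 7 - 6 = 1 — holds.
2) a1 = 1 is outside [3, 5] — fails.
3) min(7, 1) = 1 — holds.
4) a8 = 7 ≠ 5, but a7 = 6 = 6 (second disjunct) — holds.
5) gcd(10, 1) = 1, not 4 — fails.
6) a2 + a1 = 10 + 1 = 11 — holds.
7) max(2, 10, 1) = 10 — holds.
8) max(7, 6, 1) = 7, not 10 — fails.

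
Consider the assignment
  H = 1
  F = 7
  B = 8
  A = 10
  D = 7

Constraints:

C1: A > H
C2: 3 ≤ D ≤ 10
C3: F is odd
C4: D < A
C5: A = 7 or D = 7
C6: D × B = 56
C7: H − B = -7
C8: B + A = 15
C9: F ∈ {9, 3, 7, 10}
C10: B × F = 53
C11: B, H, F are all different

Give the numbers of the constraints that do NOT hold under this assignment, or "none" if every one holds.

Constraints 8 and 10 do not hold.

C1: A = 10, H = 1; 10 > 1 — satisfied.
C2: D = 7 lies in [3, 10] — satisfied.
C3: F = 7 is odd — satisfied.
C4: D = 7, A = 10; 7 < 10 — satisfied.
C5: A = 10 ≠ 7, but D = 7 = 7 (second disjunct) — satisfied.
C6: D × B = 7 × 8 = 56 — satisfied.
C7: H − B = 1 − 8 = -7 — satisfied.
C8: B + A = 8 + 10 = 18, not 15 — violated.
C9: F = 7 is in {9, 3, 7, 10} — satisfied.
C10: B × F = 8 × 7 = 56, not 53 — violated.
C11: values 8, 1, 7 are pairwise distinct — satisfied.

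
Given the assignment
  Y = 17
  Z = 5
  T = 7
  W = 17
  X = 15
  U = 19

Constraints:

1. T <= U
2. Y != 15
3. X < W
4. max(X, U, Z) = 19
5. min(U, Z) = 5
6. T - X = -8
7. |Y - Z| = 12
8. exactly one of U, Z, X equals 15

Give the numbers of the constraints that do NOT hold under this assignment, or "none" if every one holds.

All constraints are satisfied.

1. T = 7, U = 19; 7 ≤ 19  OK
2. Y = 17, and 17 ≠ 15  OK
3. X = 15, W = 17; 15 < 17  OK
4. max(15, 19, 5) = 19  OK
5. min(19, 5) = 5  OK
6. T - X = 7 - 15 = -8  OK
7. |17 - 5| = 12  OK
8. U=19, Z=5, X=15; 1 of them equals 15  OK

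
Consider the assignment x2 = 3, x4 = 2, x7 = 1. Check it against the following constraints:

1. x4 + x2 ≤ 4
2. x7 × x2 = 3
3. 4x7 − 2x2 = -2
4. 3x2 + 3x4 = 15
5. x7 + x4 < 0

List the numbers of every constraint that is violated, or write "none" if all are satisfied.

1. x4 + x2 = 2 + 3 = 5; 5 > 4, bound 4 not met — does not hold.
2. x7 × x2 = 1 × 3 = 3 — holds.
3. 4x7 − 2x2 = 4(1) − 2(3) = -2 — holds.
4. 3x2 + 3x4 = 3(3) + 3(2) = 15 — holds.
5. x7 + x4 = 1 + 2 = 3; 3 ≥ 0, bound 0 not met — does not hold.

Constraints 1, 5 are violated.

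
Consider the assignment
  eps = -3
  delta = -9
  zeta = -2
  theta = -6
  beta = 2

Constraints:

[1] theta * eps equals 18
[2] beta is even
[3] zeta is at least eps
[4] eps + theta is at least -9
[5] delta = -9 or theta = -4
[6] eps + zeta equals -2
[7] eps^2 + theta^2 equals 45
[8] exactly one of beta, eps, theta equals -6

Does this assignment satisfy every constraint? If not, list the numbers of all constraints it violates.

No — constraint 6 is not satisfied.

[1] theta * eps = -6 * (-3) = 18 — OK.
[2] beta = 2 is even — OK.
[3] zeta = -2, eps = -3; -2 ≥ -3 — OK.
[4] eps + theta = -3 + (-6) = -9; -9 ≥ -9 — OK.
[5] delta = -9 = -9 (first disjunct) — OK.
[6] eps + zeta = -3 + (-2) = -5, not -2 — violated.
[7] eps^2 + theta^2 = (-3)^2 + (-6)^2 = 9 + 36 = 45 — OK.
[8] beta=2, eps=-3, theta=-6; 1 of them equals -6 — OK.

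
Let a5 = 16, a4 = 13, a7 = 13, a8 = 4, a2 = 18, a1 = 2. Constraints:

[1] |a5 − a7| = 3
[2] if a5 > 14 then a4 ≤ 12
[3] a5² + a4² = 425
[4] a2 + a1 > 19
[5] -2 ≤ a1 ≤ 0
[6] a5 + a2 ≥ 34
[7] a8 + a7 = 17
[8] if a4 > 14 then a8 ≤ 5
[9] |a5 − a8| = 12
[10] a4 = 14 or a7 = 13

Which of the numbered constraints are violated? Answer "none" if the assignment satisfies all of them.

[1] |16 − 13| = 3  ✔
[2] a5 = 16 > 14, so we need a4 ≤ 12; but a4 = 13 > 12  ✘
[3] a5² + a4² = 16² + 13² = 256 + 169 = 425  ✔
[4] a2 + a1 = 18 + 2 = 20; 20 > 19  ✔
[5] a1 = 2 is outside [-2, 0]  ✘
[6] a5 + a2 = 16 + 18 = 34; 34 ≥ 34  ✔
[7] a8 + a7 = 4 + 13 = 17  ✔
[8] a4 = 13, not > 14; antecedent false, conditional vacuously true  ✔
[9] |16 − 4| = 12  ✔
[10] a4 = 13 ≠ 14, but a7 = 13 = 13 (second disjunct)  ✔

Violated: 2, 5.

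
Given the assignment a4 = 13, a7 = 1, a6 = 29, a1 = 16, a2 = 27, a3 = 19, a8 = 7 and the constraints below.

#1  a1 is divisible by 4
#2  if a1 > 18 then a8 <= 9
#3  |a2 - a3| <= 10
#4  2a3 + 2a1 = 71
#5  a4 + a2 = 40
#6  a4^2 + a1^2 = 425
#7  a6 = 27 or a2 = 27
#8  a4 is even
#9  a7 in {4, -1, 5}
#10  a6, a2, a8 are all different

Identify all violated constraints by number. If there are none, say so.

#1 16 / 4 = 4, so 4 divides 16 — OK.
#2 a1 = 16, not > 18; antecedent false, conditional vacuously true — OK.
#3 |27 - 19| = 8; 8 ≤ 10 — OK.
#4 2a3 + 2a1 = 2(19) + 2(16) = 70, not 71 — violated.
#5 a4 + a2 = 13 + 27 = 40 — OK.
#6 a4^2 + a1^2 = 13^2 + 16^2 = 169 + 256 = 425 — OK.
#7 a6 = 29 ≠ 27, but a2 = 27 = 27 (second disjunct) — OK.
#8 a4 = 13 is odd — violated.
#9 a7 = 1 is not in {4, -1, 5} — violated.
#10 values 29, 27, 7 are pairwise distinct — OK.

Violated: 4, 8, and 9.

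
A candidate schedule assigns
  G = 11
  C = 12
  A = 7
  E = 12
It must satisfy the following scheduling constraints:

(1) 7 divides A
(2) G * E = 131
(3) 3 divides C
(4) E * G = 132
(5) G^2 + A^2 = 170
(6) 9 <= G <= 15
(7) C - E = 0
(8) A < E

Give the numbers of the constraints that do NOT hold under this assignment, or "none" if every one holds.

(1) 7 / 7 = 1, so 7 divides 7  ✔
(2) G * E = 11 * 12 = 132, not 131  ✘
(3) 12 / 3 = 4, so 3 divides 12  ✔
(4) E * G = 12 * 11 = 132  ✔
(5) G^2 + A^2 = 11^2 + 7^2 = 121 + 49 = 170  ✔
(6) G = 11 lies in [9, 15]  ✔
(7) C - E = 12 - 12 = 0  ✔
(8) A = 7, E = 12; 7 < 12  ✔

Violated: 2.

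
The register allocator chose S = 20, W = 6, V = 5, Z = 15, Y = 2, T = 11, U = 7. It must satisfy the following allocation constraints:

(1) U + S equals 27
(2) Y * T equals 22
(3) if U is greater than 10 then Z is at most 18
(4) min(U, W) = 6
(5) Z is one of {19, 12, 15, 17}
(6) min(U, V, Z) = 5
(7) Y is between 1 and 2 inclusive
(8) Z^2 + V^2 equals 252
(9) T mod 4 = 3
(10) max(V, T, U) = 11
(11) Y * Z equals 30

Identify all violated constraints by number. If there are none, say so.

(1) U + S = 7 + 20 = 27 — holds.
(2) Y * T = 2 * 11 = 22 — holds.
(3) U = 7, not > 10; antecedent false, conditional vacuously true — holds.
(4) min(7, 6) = 6 — holds.
(5) Z = 15 is in {19, 12, 15, 17} — holds.
(6) min(7, 5, 15) = 5 — holds.
(7) Y = 2 lies in [1, 2] — holds.
(8) Z^2 + V^2 = 15^2 + 5^2 = 225 + 25 = 250, not 252 — fails.
(9) 11 mod 4 = 3 — holds.
(10) max(5, 11, 7) = 11 — holds.
(11) Y * Z = 2 * 15 = 30 — holds.

Constraint 8 does not hold.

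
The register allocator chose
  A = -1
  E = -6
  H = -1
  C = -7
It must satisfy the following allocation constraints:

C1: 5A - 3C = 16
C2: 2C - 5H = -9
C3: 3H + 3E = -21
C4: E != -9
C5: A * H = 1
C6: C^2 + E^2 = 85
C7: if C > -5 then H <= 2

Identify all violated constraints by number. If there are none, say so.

C1: 5A - 3C = 5(-1) - 3(-7) = 16 — holds.
C2: 2C - 5H = 2(-7) - 5(-1) = -9 — holds.
C3: 3H + 3E = 3(-1) + 3(-6) = -21 — holds.
C4: E = -6, and -6 ≠ -9 — holds.
C5: A * H = -1 * (-1) = 1 — holds.
C6: C^2 + E^2 = (-7)^2 + (-6)^2 = 49 + 36 = 85 — holds.
C7: C = -7, not > -5; antecedent false, conditional vacuously true — holds.

None — every constraint holds.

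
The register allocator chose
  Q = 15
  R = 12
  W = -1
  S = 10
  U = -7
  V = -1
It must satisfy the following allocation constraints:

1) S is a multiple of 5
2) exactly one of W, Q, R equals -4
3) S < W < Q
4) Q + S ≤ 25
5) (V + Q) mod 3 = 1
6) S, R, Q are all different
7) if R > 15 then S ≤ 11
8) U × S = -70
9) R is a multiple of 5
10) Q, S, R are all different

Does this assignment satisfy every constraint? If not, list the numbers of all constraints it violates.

No — constraints 2, 3, 5, and 9 are not satisfied.

1) 10 / 5 = 2, so 5 divides 10  true
2) W=-1, Q=15, R=12; 0 of them equal -4, not exactly one  false
3) values 10, -1, 15; S = 10 is not < W = -1  false
4) Q + S = 15 + 10 = 25; 25 ≤ 25  true
5) V + Q = 14; 14 mod 3 = 2, not 1  false
6) values 10, 12, 15 are pairwise distinct  true
7) R = 12, not > 15; antecedent false, conditional vacuously true  true
8) U × S = -7 × 10 = -70  true
9) 12 = 5×2 + 2, so 5 does not divide 12  false
10) values 15, 10, 12 are pairwise distinct  true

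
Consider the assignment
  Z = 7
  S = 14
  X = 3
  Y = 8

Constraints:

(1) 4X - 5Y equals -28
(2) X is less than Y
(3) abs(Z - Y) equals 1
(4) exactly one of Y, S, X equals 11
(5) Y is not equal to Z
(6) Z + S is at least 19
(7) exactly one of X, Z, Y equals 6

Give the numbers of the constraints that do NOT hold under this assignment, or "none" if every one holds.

(1) 4X - 5Y = 4(3) - 5(8) = -28 — satisfied.
(2) X = 3, Y = 8; 3 < 8 — satisfied.
(3) abs(7 - 8) = 1 — satisfied.
(4) Y=8, S=14, X=3; 0 of them equal 11, not exactly one — violated.
(5) Y = 8, Z = 7; distinct — satisfied.
(6) Z + S = 7 + 14 = 21; 21 ≥ 19 — satisfied.
(7) X=3, Z=7, Y=8; 0 of them equal 6, not exactly one — violated.

No — constraints 4, 7 are not satisfied.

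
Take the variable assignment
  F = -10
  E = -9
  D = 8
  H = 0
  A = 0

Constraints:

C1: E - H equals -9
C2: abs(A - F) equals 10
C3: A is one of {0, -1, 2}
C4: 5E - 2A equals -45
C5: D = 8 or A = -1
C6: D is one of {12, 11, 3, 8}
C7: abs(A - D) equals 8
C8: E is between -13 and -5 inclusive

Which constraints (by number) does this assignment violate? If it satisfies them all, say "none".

C1: E - H = -9 - 0 = -9 — holds.
C2: abs(0 - (-10)) = 10 — holds.
C3: A = 0 is in {0, -1, 2} — holds.
C4: 5E - 2A = 5(-9) - 2(0) = -45 — holds.
C5: D = 8 = 8 (first disjunct) — holds.
C6: D = 8 is in {12, 11, 3, 8} — holds.
C7: abs(0 - 8) = 8 — holds.
C8: E = -9 lies in [-13, -5] — holds.

None — every constraint holds.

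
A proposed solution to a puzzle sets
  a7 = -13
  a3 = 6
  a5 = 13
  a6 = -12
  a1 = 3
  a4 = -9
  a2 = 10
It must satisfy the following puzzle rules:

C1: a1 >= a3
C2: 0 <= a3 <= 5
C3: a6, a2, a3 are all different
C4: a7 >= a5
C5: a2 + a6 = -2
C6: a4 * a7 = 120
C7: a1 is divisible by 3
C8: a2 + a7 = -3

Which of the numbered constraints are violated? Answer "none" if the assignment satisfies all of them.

Violated: 1, 2, 4, 6.

C1: a1 = 3, a3 = 6; 3 < 6 (want ≥)  fails
C2: a3 = 6 is outside [0, 5]  fails
C3: values -12, 10, 6 are pairwise distinct  holds
C4: a7 = -13, a5 = 13; -13 < 13 (want ≥)  fails
C5: a2 + a6 = 10 + (-12) = -2  holds
C6: a4 * a7 = -9 * (-13) = 117, not 120  fails
C7: 3 / 3 = 1, so 3 divides 3  holds
C8: a2 + a7 = 10 + (-13) = -3  holds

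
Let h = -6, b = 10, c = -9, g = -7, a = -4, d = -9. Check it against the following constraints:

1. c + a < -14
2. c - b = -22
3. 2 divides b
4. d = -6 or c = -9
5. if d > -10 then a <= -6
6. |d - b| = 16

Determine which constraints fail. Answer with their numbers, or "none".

1. c + a = -9 + (-4) = -13; -13 ≥ -14, bound -14 not met  no
2. c - b = -9 - 10 = -19, not -22  no
3. 10 / 2 = 5, so 2 divides 10  yes
4. d = -9 ≠ -6, but c = -9 = -9 (second disjunct)  yes
5. d = -9 > -10, so we need a ≤ -6; but a = -4 > -6  no
6. |-9 - 10| = 19, not 16  no

No — constraints 1, 2, 5, and 6 are not satisfied.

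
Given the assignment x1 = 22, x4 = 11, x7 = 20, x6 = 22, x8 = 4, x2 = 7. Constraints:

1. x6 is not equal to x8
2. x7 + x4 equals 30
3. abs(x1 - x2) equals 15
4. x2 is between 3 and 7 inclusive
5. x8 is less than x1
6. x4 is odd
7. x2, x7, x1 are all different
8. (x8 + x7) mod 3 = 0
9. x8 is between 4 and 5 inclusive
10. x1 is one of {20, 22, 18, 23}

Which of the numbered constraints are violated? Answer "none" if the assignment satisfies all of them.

Violated: 2.

1. x6 = 22, x8 = 4; distinct  true
2. x7 + x4 = 20 + 11 = 31, not 30  false
3. abs(22 - 7) = 15  true
4. x2 = 7 lies in [3, 7]  true
5. x8 = 4, x1 = 22; 4 < 22  true
6. x4 = 11 is odd  true
7. values 7, 20, 22 are pairwise distinct  true
8. x8 + x7 = 24; 24 mod 3 = 0  true
9. x8 = 4 lies in [4, 5]  true
10. x1 = 22 is in {20, 22, 18, 23}  true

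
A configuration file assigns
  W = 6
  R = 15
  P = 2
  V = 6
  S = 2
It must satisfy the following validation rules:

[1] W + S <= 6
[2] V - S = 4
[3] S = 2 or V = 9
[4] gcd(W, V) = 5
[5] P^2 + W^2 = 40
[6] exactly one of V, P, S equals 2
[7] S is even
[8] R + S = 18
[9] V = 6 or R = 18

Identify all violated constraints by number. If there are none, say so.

The assignment fails constraints 1, 4, 6, and 8.

[1] W + S = 6 + 2 = 8; 8 > 6, bound 6 not met  ✘
[2] V - S = 6 - 2 = 4  ✔
[3] S = 2 = 2 (first disjunct)  ✔
[4] gcd(6, 6) = 6, not 5  ✘
[5] P^2 + W^2 = 2^2 + 6^2 = 4 + 36 = 40  ✔
[6] V=6, P=2, S=2; 2 of them equal 2, not exactly one  ✘
[7] S = 2 is even  ✔
[8] R + S = 15 + 2 = 17, not 18  ✘
[9] V = 6 = 6 (first disjunct)  ✔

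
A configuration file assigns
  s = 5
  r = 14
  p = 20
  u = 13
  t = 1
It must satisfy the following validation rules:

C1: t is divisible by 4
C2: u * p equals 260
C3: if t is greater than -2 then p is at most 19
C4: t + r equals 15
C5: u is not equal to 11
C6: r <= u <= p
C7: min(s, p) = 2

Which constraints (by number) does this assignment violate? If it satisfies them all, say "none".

The assignment fails constraints 1, 3, 6, and 7.

C1: 1 = 4*0 + 1, so 4 does not divide 1 — violated.
C2: u * p = 13 * 20 = 260 — OK.
C3: t = 1 > -2, so we need p ≤ 19; but p = 20 > 19 — violated.
C4: t + r = 1 + 14 = 15 — OK.
C5: u = 13, and 13 ≠ 11 — OK.
C6: values 14, 13, 20; r = 14 is not <= u = 13 — violated.
C7: min(5, 20) = 5, not 2 — violated.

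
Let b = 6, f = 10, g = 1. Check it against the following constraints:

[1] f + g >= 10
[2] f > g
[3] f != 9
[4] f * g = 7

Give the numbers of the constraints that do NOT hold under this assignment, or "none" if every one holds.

Constraint 4 does not hold.

[1] f + g = 10 + 1 = 11; 11 ≥ 10  yes
[2] f = 10, g = 1; 10 > 1  yes
[3] f = 10, and 10 ≠ 9  yes
[4] f * g = 10 * 1 = 10, not 7  no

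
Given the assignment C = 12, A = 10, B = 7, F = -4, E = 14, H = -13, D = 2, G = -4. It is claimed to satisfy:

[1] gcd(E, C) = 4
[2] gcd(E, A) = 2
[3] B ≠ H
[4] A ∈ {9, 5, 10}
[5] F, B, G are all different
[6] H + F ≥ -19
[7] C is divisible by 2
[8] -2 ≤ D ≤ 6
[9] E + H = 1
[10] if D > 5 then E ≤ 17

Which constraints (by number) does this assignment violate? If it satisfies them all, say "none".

[1] gcd(14, 12) = 2, not 4 — violated.
[2] gcd(14, 10) = 2 — satisfied.
[3] B = 7, H = -13; distinct — satisfied.
[4] A = 10 is in {9, 5, 10} — satisfied.
[5] F = G = -4, not all different — violated.
[6] H + F = -13 + (-4) = -17; -17 ≥ -19 — satisfied.
[7] 12 / 2 = 6, so 2 divides 12 — satisfied.
[8] D = 2 lies in [-2, 6] — satisfied.
[9] E + H = 14 + (-13) = 1 — satisfied.
[10] D = 2, not > 5; antecedent false, conditional vacuously true — satisfied.

No — constraints 1 and 5 are not satisfied.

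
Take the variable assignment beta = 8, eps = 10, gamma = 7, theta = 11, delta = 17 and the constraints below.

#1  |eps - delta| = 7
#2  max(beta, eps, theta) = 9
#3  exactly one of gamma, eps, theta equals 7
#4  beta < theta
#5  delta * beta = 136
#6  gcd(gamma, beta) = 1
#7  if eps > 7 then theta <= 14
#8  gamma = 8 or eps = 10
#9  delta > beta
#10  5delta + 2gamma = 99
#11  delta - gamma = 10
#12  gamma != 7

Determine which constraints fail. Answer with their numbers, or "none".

#1 |10 - 17| = 7  yes
#2 max(8, 10, 11) = 11, not 9  no
#3 gamma=7, eps=10, theta=11; 1 of them equals 7  yes
#4 beta = 8, theta = 11; 8 < 11  yes
#5 delta * beta = 17 * 8 = 136  yes
#6 gcd(7, 8) = 1  yes
#7 eps = 10 > 7, so we need theta ≤ 14; theta = 11 ≤ 14  yes
#8 gamma = 7 ≠ 8, but eps = 10 = 10 (second disjunct)  yes
#9 delta = 17, beta = 8; 17 > 8  yes
#10 5delta + 2gamma = 5(17) + 2(7) = 99  yes
#11 delta - gamma = 17 - 7 = 10  yes
#12 gamma = 7, but 7 is required to differ  no

Violated: 2, 12.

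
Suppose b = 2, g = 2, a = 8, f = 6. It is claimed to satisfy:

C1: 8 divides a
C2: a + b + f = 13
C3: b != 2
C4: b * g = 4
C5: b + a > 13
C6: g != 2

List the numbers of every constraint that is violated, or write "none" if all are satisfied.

C1: 8 / 8 = 1, so 8 divides 8  OK
C2: a + b + f = 8 + 2 + 6 = 16, not 13  FAIL
C3: b = 2, but 2 is required to differ  FAIL
C4: b * g = 2 * 2 = 4  OK
C5: b + a = 2 + 8 = 10; 10 ≤ 13, bound 13 not met  FAIL
C6: g = 2, but 2 is required to differ  FAIL

Constraints 2, 3, 5, and 6 do not hold.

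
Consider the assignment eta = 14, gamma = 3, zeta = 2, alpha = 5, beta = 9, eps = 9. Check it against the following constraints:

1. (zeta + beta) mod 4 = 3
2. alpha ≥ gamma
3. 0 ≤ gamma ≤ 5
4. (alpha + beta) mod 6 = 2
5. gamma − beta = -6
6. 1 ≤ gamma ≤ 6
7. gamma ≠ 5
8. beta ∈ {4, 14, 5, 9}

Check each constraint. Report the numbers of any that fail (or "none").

Yes — all constraints hold.

1. zeta + beta = 11; 11 mod 4 = 3 — holds.
2. alpha = 5, gamma = 3; 5 ≥ 3 — holds.
3. gamma = 3 lies in [0, 5] — holds.
4. alpha + beta = 14; 14 mod 6 = 2 — holds.
5. gamma − beta = 3 − 9 = -6 — holds.
6. gamma = 3 lies in [1, 6] — holds.
7. gamma = 3, and 3 ≠ 5 — holds.
8. beta = 9 is in {4, 14, 5, 9} — holds.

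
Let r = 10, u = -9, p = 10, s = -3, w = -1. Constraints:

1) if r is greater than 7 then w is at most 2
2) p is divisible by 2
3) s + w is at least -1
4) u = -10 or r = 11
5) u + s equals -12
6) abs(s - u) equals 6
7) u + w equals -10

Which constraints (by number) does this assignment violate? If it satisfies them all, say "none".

1) r = 10 > 7, so we need w ≤ 2; w = -1 ≤ 2 — holds.
2) 10 / 2 = 5, so 2 divides 10 — holds.
3) s + w = -3 + (-1) = -4; -4 < -1, bound -1 not met — does not hold.
4) u = -9 ≠ -10 and r = 10 ≠ 11; both disjuncts false — does not hold.
5) u + s = -9 + (-3) = -12 — holds.
6) abs(-3 - (-9)) = 6 — holds.
7) u + w = -9 + (-1) = -10 — holds.

No — constraints 3 and 4 are not satisfied.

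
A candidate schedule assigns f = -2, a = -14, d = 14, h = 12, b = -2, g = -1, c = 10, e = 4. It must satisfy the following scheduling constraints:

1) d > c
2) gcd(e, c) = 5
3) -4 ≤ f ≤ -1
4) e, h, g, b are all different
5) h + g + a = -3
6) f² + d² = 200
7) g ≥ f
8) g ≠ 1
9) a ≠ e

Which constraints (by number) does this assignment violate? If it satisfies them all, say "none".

1) d = 14, c = 10; 14 > 10  OK
2) gcd(4, 10) = 2, not 5  FAIL
3) f = -2 lies in [-4, -1]  OK
4) values 4, 12, -1, -2 are pairwise distinct  OK
5) h + g + a = 12 + (-1) + (-14) = -3  OK
6) f² + d² = (-2)² + 14² = 4 + 196 = 200  OK
7) g = -1, f = -2; -1 ≥ -2  OK
8) g = -1, and -1 ≠ 1  OK
9) a = -14, e = 4; distinct  OK

The assignment fails constraint 2.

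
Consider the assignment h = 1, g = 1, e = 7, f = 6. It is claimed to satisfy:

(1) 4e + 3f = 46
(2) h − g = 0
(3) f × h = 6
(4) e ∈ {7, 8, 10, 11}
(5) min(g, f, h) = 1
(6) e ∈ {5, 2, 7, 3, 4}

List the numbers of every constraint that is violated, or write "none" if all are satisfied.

(1) 4e + 3f = 4(7) + 3(6) = 46  holds
(2) h − g = 1 − 1 = 0  holds
(3) f × h = 6 × 1 = 6  holds
(4) e = 7 is in {7, 8, 10, 11}  holds
(5) min(1, 6, 1) = 1  holds
(6) e = 7 is in {5, 2, 7, 3, 4}  holds

All constraints are satisfied.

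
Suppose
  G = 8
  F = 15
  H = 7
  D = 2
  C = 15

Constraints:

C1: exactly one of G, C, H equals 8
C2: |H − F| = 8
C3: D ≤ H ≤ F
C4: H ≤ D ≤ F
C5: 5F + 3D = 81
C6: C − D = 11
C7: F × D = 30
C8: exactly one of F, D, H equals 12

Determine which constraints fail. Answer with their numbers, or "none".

C1: G=8, C=15, H=7; 1 of them equals 8  ✓
C2: |7 − 15| = 8  ✓
C3: values 2 ≤ 7 ≤ 15  ✓
C4: values 7, 2, 15; H = 7 is not ≤ D = 2  ✗
C5: 5F + 3D = 5(15) + 3(2) = 81  ✓
C6: C − D = 15 − 2 = 13, not 11  ✗
C7: F × D = 15 × 2 = 30  ✓
C8: F=15, D=2, H=7; 0 of them equal 12, not exactly one  ✗

Constraints 4, 6, and 8 do not hold.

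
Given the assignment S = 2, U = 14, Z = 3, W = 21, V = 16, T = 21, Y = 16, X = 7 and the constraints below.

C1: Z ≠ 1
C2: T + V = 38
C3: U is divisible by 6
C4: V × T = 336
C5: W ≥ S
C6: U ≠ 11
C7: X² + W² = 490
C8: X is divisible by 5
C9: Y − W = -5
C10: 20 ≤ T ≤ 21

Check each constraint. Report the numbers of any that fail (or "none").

C1: Z = 3, and 3 ≠ 1 — holds.
C2: T + V = 21 + 16 = 37, not 38 — does not hold.
C3: 14 = 6×2 + 2, so 6 does not divide 14 — does not hold.
C4: V × T = 16 × 21 = 336 — holds.
C5: W = 21, S = 2; 21 ≥ 2 — holds.
C6: U = 14, and 14 ≠ 11 — holds.
C7: X² + W² = 7² + 21² = 49 + 441 = 490 — holds.
C8: 7 = 5×1 + 2, so 5 does not divide 7 — does not hold.
C9: Y − W = 16 − 21 = -5 — holds.
C10: T = 21 lies in [20, 21] — holds.

No — constraints 2, 3, and 8 are not satisfied.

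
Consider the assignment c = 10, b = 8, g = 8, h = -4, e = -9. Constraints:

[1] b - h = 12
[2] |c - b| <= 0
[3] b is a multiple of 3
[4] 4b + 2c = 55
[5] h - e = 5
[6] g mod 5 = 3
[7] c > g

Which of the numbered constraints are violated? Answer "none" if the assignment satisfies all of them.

[1] b - h = 8 - (-4) = 12  OK
[2] |10 - 8| = 2; 2 > 0, exceeds bound 0  FAIL
[3] 8 = 3*2 + 2, so 3 does not divide 8  FAIL
[4] 4b + 2c = 4(8) + 2(10) = 52, not 55  FAIL
[5] h - e = -4 - (-9) = 5  OK
[6] 8 mod 5 = 3  OK
[7] c = 10, g = 8; 10 > 8  OK

The assignment fails constraints 2, 3, and 4.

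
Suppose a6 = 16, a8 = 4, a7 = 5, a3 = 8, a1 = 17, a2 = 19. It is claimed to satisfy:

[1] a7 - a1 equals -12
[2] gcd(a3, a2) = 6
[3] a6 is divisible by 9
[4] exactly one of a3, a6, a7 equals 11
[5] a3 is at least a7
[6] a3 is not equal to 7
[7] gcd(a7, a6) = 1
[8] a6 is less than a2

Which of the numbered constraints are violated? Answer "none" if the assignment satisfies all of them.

The assignment fails constraints 2, 3, and 4.

[1] a7 - a1 = 5 - 17 = -12 — OK.
[2] gcd(8, 19) = 1, not 6 — violated.
[3] 16 = 9*1 + 7, so 9 does not divide 16 — violated.
[4] a3=8, a6=16, a7=5; 0 of them equal 11, not exactly one — violated.
[5] a3 = 8, a7 = 5; 8 ≥ 5 — OK.
[6] a3 = 8, and 8 ≠ 7 — OK.
[7] gcd(5, 16) = 1 — OK.
[8] a6 = 16, a2 = 19; 16 < 19 — OK.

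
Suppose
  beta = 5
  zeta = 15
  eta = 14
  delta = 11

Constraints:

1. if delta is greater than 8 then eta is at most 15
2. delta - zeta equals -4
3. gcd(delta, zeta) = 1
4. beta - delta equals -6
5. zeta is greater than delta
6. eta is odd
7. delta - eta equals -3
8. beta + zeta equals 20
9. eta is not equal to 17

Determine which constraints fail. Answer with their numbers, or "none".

Constraint 6 does not hold.

1. delta = 11 > 8, so we need eta ≤ 15; eta = 14 ≤ 15 — holds.
2. delta - zeta = 11 - 15 = -4 — holds.
3. gcd(11, 15) = 1 — holds.
4. beta - delta = 5 - 11 = -6 — holds.
5. zeta = 15, delta = 11; 15 > 11 — holds.
6. eta = 14 is even — fails.
7. delta - eta = 11 - 14 = -3 — holds.
8. beta + zeta = 5 + 15 = 20 — holds.
9. eta = 14, and 14 ≠ 17 — holds.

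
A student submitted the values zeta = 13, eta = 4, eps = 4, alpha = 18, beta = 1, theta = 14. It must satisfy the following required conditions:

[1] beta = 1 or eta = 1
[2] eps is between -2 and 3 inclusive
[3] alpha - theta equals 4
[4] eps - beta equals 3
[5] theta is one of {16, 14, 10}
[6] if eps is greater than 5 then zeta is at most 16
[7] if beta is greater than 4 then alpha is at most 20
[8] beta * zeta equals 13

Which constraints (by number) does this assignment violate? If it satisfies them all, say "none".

[1] beta = 1 = 1 (first disjunct) — satisfied.
[2] eps = 4 is outside [-2, 3] — violated.
[3] alpha - theta = 18 - 14 = 4 — satisfied.
[4] eps - beta = 4 - 1 = 3 — satisfied.
[5] theta = 14 is in {16, 14, 10} — satisfied.
[6] eps = 4, not > 5; antecedent false, conditional vacuously true — satisfied.
[7] beta = 1, not > 4; antecedent false, conditional vacuously true — satisfied.
[8] beta * zeta = 1 * 13 = 13 — satisfied.

The assignment fails constraint 2.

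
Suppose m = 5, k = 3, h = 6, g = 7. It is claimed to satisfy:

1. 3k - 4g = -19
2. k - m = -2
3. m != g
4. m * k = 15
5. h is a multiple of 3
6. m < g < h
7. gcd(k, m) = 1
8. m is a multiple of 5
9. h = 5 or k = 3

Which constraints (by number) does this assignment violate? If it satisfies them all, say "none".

Constraint 6 is violated.

1. 3k - 4g = 3(3) - 4(7) = -19 — OK.
2. k - m = 3 - 5 = -2 — OK.
3. m = 5, g = 7; distinct — OK.
4. m * k = 5 * 3 = 15 — OK.
5. 6 / 3 = 2, so 3 divides 6 — OK.
6. values 5, 7, 6; g = 7 is not < h = 6 — violated.
7. gcd(3, 5) = 1 — OK.
8. 5 / 5 = 1, so 5 divides 5 — OK.
9. h = 6 ≠ 5, but k = 3 = 3 (second disjunct) — OK.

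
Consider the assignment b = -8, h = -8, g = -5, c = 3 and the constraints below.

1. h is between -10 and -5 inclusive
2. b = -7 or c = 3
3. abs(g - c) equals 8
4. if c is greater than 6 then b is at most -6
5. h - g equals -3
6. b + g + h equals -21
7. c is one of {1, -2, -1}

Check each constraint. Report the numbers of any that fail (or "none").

Constraint 7 does not hold.

1. h = -8 lies in [-10, -5]  ✓
2. b = -8 ≠ -7, but c = 3 = 3 (second disjunct)  ✓
3. abs(-5 - 3) = 8  ✓
4. c = 3, not > 6; antecedent false, conditional vacuously true  ✓
5. h - g = -8 - (-5) = -3  ✓
6. b + g + h = -8 + (-5) + (-8) = -21  ✓
7. c = 3 is not in {1, -2, -1}  ✗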